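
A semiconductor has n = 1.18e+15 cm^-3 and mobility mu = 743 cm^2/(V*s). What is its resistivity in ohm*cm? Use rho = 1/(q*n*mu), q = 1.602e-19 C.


Step 1: sigma = q * n * mu = 1.602e-19 * 1.18e+15 * 743 = 1.40454e-01 S/cm
Step 2: rho = 1 / sigma = 1 / 1.40454e-01 = 7.12 ohm*cm

7.12


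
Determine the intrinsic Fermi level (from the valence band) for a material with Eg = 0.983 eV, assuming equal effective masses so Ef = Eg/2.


Step 1: For an intrinsic semiconductor, the Fermi level sits at midgap.
Step 2: Ef = Eg / 2 = 0.983 / 2 = 0.4915 eV

0.4915


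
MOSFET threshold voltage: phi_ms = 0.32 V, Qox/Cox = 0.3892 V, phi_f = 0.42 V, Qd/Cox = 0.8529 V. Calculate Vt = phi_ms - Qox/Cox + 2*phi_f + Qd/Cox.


Step 1: Vt = phi_ms - Qox/Cox + 2*phi_f + Qd/Cox
Step 2: Vt = 0.32 - 0.3892 + 2*0.42 + 0.8529
Step 3: Vt = 0.32 - 0.3892 + 0.84 + 0.8529
Step 4: Vt = 1.6237 V

1.6237


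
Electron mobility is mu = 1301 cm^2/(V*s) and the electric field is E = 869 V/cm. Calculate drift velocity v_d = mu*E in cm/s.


Step 1: v_d = mu * E
Step 2: v_d = 1301 * 869 = 1130569
Step 3: v_d = 1.13e+06 cm/s

1.13e+06


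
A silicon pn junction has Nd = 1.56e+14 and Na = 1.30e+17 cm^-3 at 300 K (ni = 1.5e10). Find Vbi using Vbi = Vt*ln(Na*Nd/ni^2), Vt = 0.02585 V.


Step 1: Compute Na*Nd/ni^2 = 1.30e+17 * 1.56e+14 / (1.5e10)^2 = 9.0133e+10
Step 2: ln(9.0133e+10) = 25.2246
Step 3: Vbi = 0.02585 * 25.2246 = 0.652 V

0.652


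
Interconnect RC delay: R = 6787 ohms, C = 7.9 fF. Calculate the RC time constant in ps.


Step 1: tau = R * C
Step 2: tau = 6787 * 7.9 fF = 6787 * 7.9e-15 F
Step 3: tau = 5.36173e-11 s = 53.6173 ps

53.6173


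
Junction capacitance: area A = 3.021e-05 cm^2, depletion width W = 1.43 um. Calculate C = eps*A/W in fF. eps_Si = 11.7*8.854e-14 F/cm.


Step 1: eps_Si = 11.7 * 8.854e-14 = 1.035918e-12 F/cm
Step 2: W in cm = 1.43 * 1e-4 = 1.43e-04 cm
Step 3: C = 1.035918e-12 * 3.021e-05 / 1.43e-04 = 2.188467e-13 F
Step 4: C = 218.85 fF

218.85


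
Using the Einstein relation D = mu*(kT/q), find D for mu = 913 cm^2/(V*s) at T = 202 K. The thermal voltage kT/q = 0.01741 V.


Step 1: D = mu * (kT/q)
Step 2: D = 913 * 0.01741
Step 3: D = 15.9 cm^2/s

15.9


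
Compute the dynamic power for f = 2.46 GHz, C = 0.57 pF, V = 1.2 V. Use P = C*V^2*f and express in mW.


Step 1: V^2 = 1.2^2 = 1.44 V^2
Step 2: P = C*V^2*f = 0.57e-12 F * 1.44 * 2.46e9 Hz
Step 3: P = 2.019168e-03 W
Step 4: P = 2.019 mW

2.019


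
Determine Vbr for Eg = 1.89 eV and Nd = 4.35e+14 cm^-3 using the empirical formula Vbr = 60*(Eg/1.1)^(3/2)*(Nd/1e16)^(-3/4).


Step 1: Eg/1.1 = 1.89/1.1 = 1.718182
Step 2: (Eg/1.1)^1.5 = 1.718182^1.5 = 2.252183
Step 3: (Nd/1e16)^(-0.75) = (0.0435)^(-0.75) = 10.498640
Step 4: Vbr = 60 * 2.252183 * 10.498640 = 1418.7 V

1418.7


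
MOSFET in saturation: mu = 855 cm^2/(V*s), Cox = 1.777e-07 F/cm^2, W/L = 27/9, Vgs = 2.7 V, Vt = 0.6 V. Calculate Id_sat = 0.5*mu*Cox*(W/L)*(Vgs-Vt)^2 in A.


Step 1: Overdrive voltage Vov = Vgs - Vt = 2.7 - 0.6 = 2.1 V
Step 2: W/L = 27/9 = 3
Step 3: Id = 0.5 * 855 * 1.777e-07 * 3 * 2.1^2
Step 4: Id = 1.01e-03 A

1.01e-03


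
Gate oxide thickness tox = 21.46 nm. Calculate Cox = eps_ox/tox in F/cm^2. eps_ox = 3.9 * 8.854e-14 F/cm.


Step 1: eps_ox = 3.9 * 8.854e-14 = 3.45306e-13 F/cm
Step 2: tox in cm = 21.46 nm * 1e-7 = 2.1460e-06 cm
Step 3: Cox = 3.45306e-13 / 2.1460e-06 = 1.61e-07 F/cm^2

1.61e-07


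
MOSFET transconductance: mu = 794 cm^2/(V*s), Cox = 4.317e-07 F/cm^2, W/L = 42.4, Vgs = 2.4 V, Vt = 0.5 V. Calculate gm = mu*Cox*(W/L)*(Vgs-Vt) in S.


Step 1: Vov = Vgs - Vt = 2.4 - 0.5 = 1.9 V
Step 2: gm = mu * Cox * (W/L) * Vov
Step 3: gm = 794 * 4.317e-07 * 42.4 * 1.9 = 2.76e-02 S

2.76e-02


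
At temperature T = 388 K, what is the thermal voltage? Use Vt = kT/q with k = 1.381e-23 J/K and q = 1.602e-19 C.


Step 1: kT = 1.381e-23 * 388 = 5.35828e-21 J
Step 2: Vt = kT/q = 5.35828e-21 / 1.602e-19
Step 3: Vt = 0.03345 V

0.03345


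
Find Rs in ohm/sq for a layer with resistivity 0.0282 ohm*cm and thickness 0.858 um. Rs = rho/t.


Step 1: Convert thickness to cm: t = 0.858 um = 8.5800e-05 cm
Step 2: Rs = rho / t = 0.0282 / 8.5800e-05
Step 3: Rs = 328.7 ohm/sq

328.7


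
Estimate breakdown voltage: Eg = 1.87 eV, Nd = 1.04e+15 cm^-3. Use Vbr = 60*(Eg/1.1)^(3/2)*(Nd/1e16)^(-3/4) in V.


Step 1: Eg/1.1 = 1.87/1.1 = 1.700000
Step 2: (Eg/1.1)^1.5 = 1.700000^1.5 = 2.216529
Step 3: (Nd/1e16)^(-0.75) = (0.104)^(-0.75) = 5.460407
Step 4: Vbr = 60 * 2.216529 * 5.460407 = 726.2 V

726.2


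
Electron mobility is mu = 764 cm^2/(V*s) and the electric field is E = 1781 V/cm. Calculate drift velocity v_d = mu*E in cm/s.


Step 1: v_d = mu * E
Step 2: v_d = 764 * 1781 = 1360684
Step 3: v_d = 1.36e+06 cm/s

1.36e+06


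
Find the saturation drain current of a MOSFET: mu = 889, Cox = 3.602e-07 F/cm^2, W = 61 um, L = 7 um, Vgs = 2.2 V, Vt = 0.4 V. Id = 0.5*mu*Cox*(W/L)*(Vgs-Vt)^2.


Step 1: Overdrive voltage Vov = Vgs - Vt = 2.2 - 0.4 = 1.8 V
Step 2: W/L = 61/7 = 8.71429
Step 3: Id = 0.5 * 889 * 3.602e-07 * 8.71429 * 1.8^2
Step 4: Id = 4.52e-03 A

4.52e-03


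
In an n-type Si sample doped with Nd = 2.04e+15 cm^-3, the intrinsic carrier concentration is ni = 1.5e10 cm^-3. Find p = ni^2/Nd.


Step 1: Since Nd >> ni, n ≈ Nd = 2.04e+15 cm^-3
Step 2: p = ni^2 / n = (1.5e10)^2 / 2.04e+15
Step 3: p = 2.25e20 / 2.04e+15 = 1.10e+05 cm^-3

1.10e+05


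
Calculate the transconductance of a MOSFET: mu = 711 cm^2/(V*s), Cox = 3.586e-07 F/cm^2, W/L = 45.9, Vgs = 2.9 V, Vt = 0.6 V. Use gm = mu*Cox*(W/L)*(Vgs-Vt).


Step 1: Vov = Vgs - Vt = 2.9 - 0.6 = 2.3 V
Step 2: gm = mu * Cox * (W/L) * Vov
Step 3: gm = 711 * 3.586e-07 * 45.9 * 2.3 = 2.69e-02 S

2.69e-02


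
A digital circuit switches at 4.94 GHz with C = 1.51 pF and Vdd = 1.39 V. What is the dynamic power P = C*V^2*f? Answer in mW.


Step 1: V^2 = 1.39^2 = 1.9321 V^2
Step 2: P = C*V^2*f = 1.51e-12 F * 1.9321 * 4.94e9 Hz
Step 3: P = 1.441230674e-02 W
Step 4: P = 14.412 mW

14.412


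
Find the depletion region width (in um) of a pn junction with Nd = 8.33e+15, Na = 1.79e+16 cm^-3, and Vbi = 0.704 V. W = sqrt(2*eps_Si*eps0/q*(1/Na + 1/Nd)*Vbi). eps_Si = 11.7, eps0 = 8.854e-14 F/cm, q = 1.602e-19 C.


Step 1: 1/Na + 1/Nd = 1/1.79e+16 + 1/8.33e+15 = 1.75914e-16
Step 2: 2*eps*eps0/q = 2*11.7*8.854e-14/1.602e-19 = 1.293281e+07
Step 3: W^2 = 1.293281e+07 * 1.75914e-16 * 0.704 = 1.60164e-09
Step 4: W = sqrt(1.60164e-09) = 4.002e-05 cm = 0.4002 um

0.4002


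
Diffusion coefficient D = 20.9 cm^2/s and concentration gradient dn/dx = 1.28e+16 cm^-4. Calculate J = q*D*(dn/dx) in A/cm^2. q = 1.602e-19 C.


Step 1: J = q * D * (dn/dx)
Step 2: J = 1.602e-19 * 20.9 * 1.28e+16
Step 3: J = 4.29e-02 A/cm^2

4.29e-02


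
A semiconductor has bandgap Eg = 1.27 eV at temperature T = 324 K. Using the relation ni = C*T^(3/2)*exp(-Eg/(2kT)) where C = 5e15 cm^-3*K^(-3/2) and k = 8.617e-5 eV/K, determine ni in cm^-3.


Step 1: Compute kT = 8.617e-5 * 324 = 0.02791908 eV
Step 2: Exponent = -Eg/(2kT) = -1.27/(2*0.02791908) = -22.74430
Step 3: T^(3/2) = 324^1.5 = 5832.00
Step 4: ni = 5e15 * 5832.00 * exp(-22.74430) = 3.86e+09 cm^-3

3.86e+09


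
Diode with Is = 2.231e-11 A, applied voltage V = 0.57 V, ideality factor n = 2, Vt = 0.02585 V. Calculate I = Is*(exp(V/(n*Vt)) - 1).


Step 1: V/(n*Vt) = 0.57/(2*0.02585) = 11.0251
Step 2: exp(11.0251) = 6.1396e+04
Step 3: I = 2.231e-11 * (6.1396e+04 - 1) = 1.37e-06 A

1.37e-06


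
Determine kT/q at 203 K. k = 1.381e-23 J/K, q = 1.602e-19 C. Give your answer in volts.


Step 1: kT = 1.381e-23 * 203 = 2.80343e-21 J
Step 2: Vt = kT/q = 2.80343e-21 / 1.602e-19
Step 3: Vt = 0.0175 V

0.0175


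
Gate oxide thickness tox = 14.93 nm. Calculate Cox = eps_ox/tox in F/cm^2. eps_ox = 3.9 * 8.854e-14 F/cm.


Step 1: eps_ox = 3.9 * 8.854e-14 = 3.45306e-13 F/cm
Step 2: tox in cm = 14.93 nm * 1e-7 = 1.4930e-06 cm
Step 3: Cox = 3.45306e-13 / 1.4930e-06 = 2.31e-07 F/cm^2

2.31e-07


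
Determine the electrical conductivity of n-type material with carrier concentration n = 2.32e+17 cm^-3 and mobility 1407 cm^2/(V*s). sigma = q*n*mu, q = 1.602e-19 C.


Step 1: sigma = q * n * mu
Step 2: sigma = 1.602e-19 * 2.32e+17 * 1407
Step 3: sigma = 5.229e+01 S/cm

5.229e+01


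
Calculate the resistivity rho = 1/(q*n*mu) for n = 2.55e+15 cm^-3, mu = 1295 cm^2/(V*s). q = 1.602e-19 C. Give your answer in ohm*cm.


Step 1: sigma = q * n * mu = 1.602e-19 * 2.55e+15 * 1295 = 5.29020e-01 S/cm
Step 2: rho = 1 / sigma = 1 / 5.29020e-01 = 1.89 ohm*cm

1.89


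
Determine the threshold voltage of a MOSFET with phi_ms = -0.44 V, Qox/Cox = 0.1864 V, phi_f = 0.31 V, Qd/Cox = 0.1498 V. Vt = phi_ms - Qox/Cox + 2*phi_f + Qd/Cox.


Step 1: Vt = phi_ms - Qox/Cox + 2*phi_f + Qd/Cox
Step 2: Vt = -0.44 - 0.1864 + 2*0.31 + 0.1498
Step 3: Vt = -0.44 - 0.1864 + 0.62 + 0.1498
Step 4: Vt = 0.1434 V

0.1434


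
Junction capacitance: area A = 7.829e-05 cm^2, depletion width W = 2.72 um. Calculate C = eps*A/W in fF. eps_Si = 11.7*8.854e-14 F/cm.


Step 1: eps_Si = 11.7 * 8.854e-14 = 1.035918e-12 F/cm
Step 2: W in cm = 2.72 * 1e-4 = 2.72e-04 cm
Step 3: C = 1.035918e-12 * 7.829e-05 / 2.72e-04 = 2.981692e-13 F
Step 4: C = 298.17 fF

298.17


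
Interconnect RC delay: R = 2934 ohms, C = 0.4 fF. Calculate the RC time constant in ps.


Step 1: tau = R * C
Step 2: tau = 2934 * 0.4 fF = 2934 * 4.0e-16 F
Step 3: tau = 1.1736e-12 s = 1.1736 ps

1.1736


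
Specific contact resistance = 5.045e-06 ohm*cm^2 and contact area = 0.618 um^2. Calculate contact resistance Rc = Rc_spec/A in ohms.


Step 1: Convert area to cm^2: 0.618 um^2 = 6.1800e-09 cm^2
Step 2: Rc = Rc_spec / A = 5.045e-06 / 6.1800e-09
Step 3: Rc = 8.16e+02 ohms

8.16e+02


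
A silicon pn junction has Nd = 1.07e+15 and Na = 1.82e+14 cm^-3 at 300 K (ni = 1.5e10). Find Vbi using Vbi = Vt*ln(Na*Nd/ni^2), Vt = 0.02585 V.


Step 1: Compute Na*Nd/ni^2 = 1.82e+14 * 1.07e+15 / (1.5e10)^2 = 8.6551e+08
Step 2: ln(8.6551e+08) = 20.5788
Step 3: Vbi = 0.02585 * 20.5788 = 0.532 V

0.532


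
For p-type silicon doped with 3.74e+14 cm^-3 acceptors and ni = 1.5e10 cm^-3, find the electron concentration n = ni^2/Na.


Step 1: Majority hole concentration p ≈ Na = 3.74e+14 cm^-3
Step 2: n = ni^2 / Na = (1.5e10)^2 / 3.74e+14
Step 3: n = 6.02e+05 cm^-3

6.02e+05


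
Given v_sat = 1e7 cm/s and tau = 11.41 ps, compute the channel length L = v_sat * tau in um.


Step 1: tau in seconds = 11.41 ps * 1e-12 = 1.1410e-11 s
Step 2: L = v_sat * tau = 1e7 * 1.1410e-11 = 1.1410e-04 cm
Step 3: L in um = 1.1410e-04 * 1e4 = 1.141 um

1.141


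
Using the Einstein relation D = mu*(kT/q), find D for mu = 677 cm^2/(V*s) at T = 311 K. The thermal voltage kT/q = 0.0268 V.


Step 1: D = mu * (kT/q)
Step 2: D = 677 * 0.0268
Step 3: D = 18.14 cm^2/s

18.14


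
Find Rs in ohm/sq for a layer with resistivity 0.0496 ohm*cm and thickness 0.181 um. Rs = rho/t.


Step 1: Convert thickness to cm: t = 0.181 um = 1.8100e-05 cm
Step 2: Rs = rho / t = 0.0496 / 1.8100e-05
Step 3: Rs = 2740.3 ohm/sq

2740.3


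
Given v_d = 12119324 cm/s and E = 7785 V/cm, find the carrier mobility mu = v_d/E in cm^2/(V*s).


Step 1: mu = v_d / E
Step 2: mu = 12119324 / 7785
Step 3: mu = 1556.75 cm^2/(V*s)

1556.75


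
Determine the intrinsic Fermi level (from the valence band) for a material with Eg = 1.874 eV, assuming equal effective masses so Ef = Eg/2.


Step 1: For an intrinsic semiconductor, the Fermi level sits at midgap.
Step 2: Ef = Eg / 2 = 1.874 / 2 = 0.937 eV

0.937


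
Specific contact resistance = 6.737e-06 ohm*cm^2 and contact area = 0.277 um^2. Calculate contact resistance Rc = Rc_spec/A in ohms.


Step 1: Convert area to cm^2: 0.277 um^2 = 2.7700e-09 cm^2
Step 2: Rc = Rc_spec / A = 6.737e-06 / 2.7700e-09
Step 3: Rc = 2.43e+03 ohms

2.43e+03


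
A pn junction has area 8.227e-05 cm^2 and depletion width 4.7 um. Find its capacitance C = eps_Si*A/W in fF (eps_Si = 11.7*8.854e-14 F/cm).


Step 1: eps_Si = 11.7 * 8.854e-14 = 1.035918e-12 F/cm
Step 2: W in cm = 4.7 * 1e-4 = 4.70e-04 cm
Step 3: C = 1.035918e-12 * 8.227e-05 / 4.70e-04 = 1.813297e-13 F
Step 4: C = 181.33 fF

181.33


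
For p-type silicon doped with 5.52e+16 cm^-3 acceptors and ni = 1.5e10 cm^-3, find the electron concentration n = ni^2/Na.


Step 1: Majority hole concentration p ≈ Na = 5.52e+16 cm^-3
Step 2: n = ni^2 / Na = (1.5e10)^2 / 5.52e+16
Step 3: n = 4.08e+03 cm^-3

4.08e+03


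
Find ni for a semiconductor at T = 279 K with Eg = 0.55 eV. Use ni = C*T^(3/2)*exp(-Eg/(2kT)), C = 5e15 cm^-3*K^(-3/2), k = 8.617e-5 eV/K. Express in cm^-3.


Step 1: Compute kT = 8.617e-5 * 279 = 0.02404143 eV
Step 2: Exponent = -Eg/(2kT) = -0.55/(2*0.02404143) = -11.43859
Step 3: T^(3/2) = 279^1.5 = 4660.22
Step 4: ni = 5e15 * 4660.22 * exp(-11.43859) = 2.51e+14 cm^-3

2.51e+14


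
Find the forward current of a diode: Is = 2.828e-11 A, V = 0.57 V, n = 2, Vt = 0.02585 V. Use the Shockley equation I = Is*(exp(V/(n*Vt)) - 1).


Step 1: V/(n*Vt) = 0.57/(2*0.02585) = 11.0251
Step 2: exp(11.0251) = 6.1396e+04
Step 3: I = 2.828e-11 * (6.1396e+04 - 1) = 1.74e-06 A

1.74e-06


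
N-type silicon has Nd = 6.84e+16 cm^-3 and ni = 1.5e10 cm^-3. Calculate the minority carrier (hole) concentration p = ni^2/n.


Step 1: Since Nd >> ni, n ≈ Nd = 6.84e+16 cm^-3
Step 2: p = ni^2 / n = (1.5e10)^2 / 6.84e+16
Step 3: p = 2.25e20 / 6.84e+16 = 3.29e+03 cm^-3

3.29e+03


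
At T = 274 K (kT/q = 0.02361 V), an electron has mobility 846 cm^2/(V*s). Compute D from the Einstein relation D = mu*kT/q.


Step 1: D = mu * (kT/q)
Step 2: D = 846 * 0.02361
Step 3: D = 19.97 cm^2/s

19.97


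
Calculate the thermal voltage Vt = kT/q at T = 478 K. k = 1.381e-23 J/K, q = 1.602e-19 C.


Step 1: kT = 1.381e-23 * 478 = 6.60118e-21 J
Step 2: Vt = kT/q = 6.60118e-21 / 1.602e-19
Step 3: Vt = 0.04121 V

0.04121


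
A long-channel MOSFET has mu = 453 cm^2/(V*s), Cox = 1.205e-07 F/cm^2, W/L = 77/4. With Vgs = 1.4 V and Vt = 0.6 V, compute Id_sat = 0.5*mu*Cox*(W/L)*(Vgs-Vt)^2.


Step 1: Overdrive voltage Vov = Vgs - Vt = 1.4 - 0.6 = 0.8 V
Step 2: W/L = 77/4 = 19.25
Step 3: Id = 0.5 * 453 * 1.205e-07 * 19.25 * 0.8^2
Step 4: Id = 3.36e-04 A

3.36e-04


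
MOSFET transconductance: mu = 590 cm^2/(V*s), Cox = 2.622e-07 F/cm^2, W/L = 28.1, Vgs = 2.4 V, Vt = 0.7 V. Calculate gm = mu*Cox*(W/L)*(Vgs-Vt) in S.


Step 1: Vov = Vgs - Vt = 2.4 - 0.7 = 1.7 V
Step 2: gm = mu * Cox * (W/L) * Vov
Step 3: gm = 590 * 2.622e-07 * 28.1 * 1.7 = 7.39e-03 S

7.39e-03


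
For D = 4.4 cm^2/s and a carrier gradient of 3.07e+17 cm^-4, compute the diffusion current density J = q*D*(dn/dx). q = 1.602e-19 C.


Step 1: J = q * D * (dn/dx)
Step 2: J = 1.602e-19 * 4.4 * 3.07e+17
Step 3: J = 2.16e-01 A/cm^2

2.16e-01


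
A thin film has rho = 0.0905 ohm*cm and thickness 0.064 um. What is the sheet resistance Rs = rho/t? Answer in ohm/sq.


Step 1: Convert thickness to cm: t = 0.064 um = 6.4000e-06 cm
Step 2: Rs = rho / t = 0.0905 / 6.4000e-06
Step 3: Rs = 14140.6 ohm/sq

14140.6


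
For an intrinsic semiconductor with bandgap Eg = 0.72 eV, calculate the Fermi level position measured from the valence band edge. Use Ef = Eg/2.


Step 1: For an intrinsic semiconductor, the Fermi level sits at midgap.
Step 2: Ef = Eg / 2 = 0.72 / 2 = 0.36 eV

0.36


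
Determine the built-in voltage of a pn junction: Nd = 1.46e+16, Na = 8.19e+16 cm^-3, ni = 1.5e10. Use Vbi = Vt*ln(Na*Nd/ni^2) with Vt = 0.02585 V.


Step 1: Compute Na*Nd/ni^2 = 8.19e+16 * 1.46e+16 / (1.5e10)^2 = 5.3144e+12
Step 2: ln(5.3144e+12) = 29.3014
Step 3: Vbi = 0.02585 * 29.3014 = 0.757 V

0.757


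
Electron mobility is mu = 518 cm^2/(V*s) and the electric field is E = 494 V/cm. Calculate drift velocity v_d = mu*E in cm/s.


Step 1: v_d = mu * E
Step 2: v_d = 518 * 494 = 255892
Step 3: v_d = 2.56e+05 cm/s

2.56e+05


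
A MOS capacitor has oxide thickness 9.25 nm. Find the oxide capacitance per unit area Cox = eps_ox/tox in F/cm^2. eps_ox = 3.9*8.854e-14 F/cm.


Step 1: eps_ox = 3.9 * 8.854e-14 = 3.45306e-13 F/cm
Step 2: tox in cm = 9.25 nm * 1e-7 = 9.2500e-07 cm
Step 3: Cox = 3.45306e-13 / 9.2500e-07 = 3.73e-07 F/cm^2

3.73e-07


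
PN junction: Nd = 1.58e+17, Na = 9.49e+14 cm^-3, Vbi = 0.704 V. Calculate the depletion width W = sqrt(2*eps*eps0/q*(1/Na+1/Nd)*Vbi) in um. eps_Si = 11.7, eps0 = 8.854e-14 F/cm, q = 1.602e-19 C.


Step 1: 1/Na + 1/Nd = 1/9.49e+14 + 1/1.58e+17 = 1.06007e-15
Step 2: 2*eps*eps0/q = 2*11.7*8.854e-14/1.602e-19 = 1.293281e+07
Step 3: W^2 = 1.293281e+07 * 1.06007e-15 * 0.704 = 9.65162e-09
Step 4: W = sqrt(9.65162e-09) = 9.824e-05 cm = 0.9824 um

0.9824


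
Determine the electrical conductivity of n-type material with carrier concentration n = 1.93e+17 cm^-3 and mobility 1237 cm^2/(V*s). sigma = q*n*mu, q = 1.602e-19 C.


Step 1: sigma = q * n * mu
Step 2: sigma = 1.602e-19 * 1.93e+17 * 1237
Step 3: sigma = 3.825e+01 S/cm

3.825e+01


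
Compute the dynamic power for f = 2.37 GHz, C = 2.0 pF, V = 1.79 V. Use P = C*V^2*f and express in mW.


Step 1: V^2 = 1.79^2 = 3.2041 V^2
Step 2: P = C*V^2*f = 2.0e-12 F * 3.2041 * 2.37e9 Hz
Step 3: P = 1.5187434e-02 W
Step 4: P = 15.187 mW

15.187


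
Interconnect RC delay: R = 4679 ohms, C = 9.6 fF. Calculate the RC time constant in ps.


Step 1: tau = R * C
Step 2: tau = 4679 * 9.6 fF = 4679 * 9.6e-15 F
Step 3: tau = 4.49184e-11 s = 44.9184 ps

44.9184


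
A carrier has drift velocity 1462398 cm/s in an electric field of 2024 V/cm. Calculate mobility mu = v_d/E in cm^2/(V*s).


Step 1: mu = v_d / E
Step 2: mu = 1462398 / 2024
Step 3: mu = 722.53 cm^2/(V*s)

722.53


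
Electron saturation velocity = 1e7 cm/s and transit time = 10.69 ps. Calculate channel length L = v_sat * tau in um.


Step 1: tau in seconds = 10.69 ps * 1e-12 = 1.0690e-11 s
Step 2: L = v_sat * tau = 1e7 * 1.0690e-11 = 1.0690e-04 cm
Step 3: L in um = 1.0690e-04 * 1e4 = 1.069 um

1.069


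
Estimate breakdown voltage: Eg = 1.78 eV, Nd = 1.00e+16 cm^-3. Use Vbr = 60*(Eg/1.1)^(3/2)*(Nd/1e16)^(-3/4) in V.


Step 1: Eg/1.1 = 1.78/1.1 = 1.618182
Step 2: (Eg/1.1)^1.5 = 1.618182^1.5 = 2.058453
Step 3: (Nd/1e16)^(-0.75) = (1.0)^(-0.75) = 1.000000
Step 4: Vbr = 60 * 2.058453 * 1.000000 = 123.5 V

123.5


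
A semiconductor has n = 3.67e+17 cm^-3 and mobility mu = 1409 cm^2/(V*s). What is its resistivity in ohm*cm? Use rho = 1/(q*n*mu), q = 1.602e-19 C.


Step 1: sigma = q * n * mu = 1.602e-19 * 3.67e+17 * 1409 = 8.28399e+01 S/cm
Step 2: rho = 1 / sigma = 1 / 8.28399e+01 = 0.01207 ohm*cm

0.01207


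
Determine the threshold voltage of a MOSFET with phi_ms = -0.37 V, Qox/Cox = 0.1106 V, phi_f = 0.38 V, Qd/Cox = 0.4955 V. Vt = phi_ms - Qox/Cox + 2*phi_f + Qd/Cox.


Step 1: Vt = phi_ms - Qox/Cox + 2*phi_f + Qd/Cox
Step 2: Vt = -0.37 - 0.1106 + 2*0.38 + 0.4955
Step 3: Vt = -0.37 - 0.1106 + 0.76 + 0.4955
Step 4: Vt = 0.7749 V

0.7749


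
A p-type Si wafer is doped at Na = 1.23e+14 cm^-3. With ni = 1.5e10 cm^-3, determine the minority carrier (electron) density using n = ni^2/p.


Step 1: Majority hole concentration p ≈ Na = 1.23e+14 cm^-3
Step 2: n = ni^2 / Na = (1.5e10)^2 / 1.23e+14
Step 3: n = 1.83e+06 cm^-3

1.83e+06


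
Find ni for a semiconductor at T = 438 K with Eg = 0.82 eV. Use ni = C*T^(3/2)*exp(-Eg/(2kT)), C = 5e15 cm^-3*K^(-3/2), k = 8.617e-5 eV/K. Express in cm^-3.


Step 1: Compute kT = 8.617e-5 * 438 = 0.03774246 eV
Step 2: Exponent = -Eg/(2kT) = -0.82/(2*0.03774246) = -10.86310
Step 3: T^(3/2) = 438^1.5 = 9166.66
Step 4: ni = 5e15 * 9166.66 * exp(-10.86310) = 8.78e+14 cm^-3

8.78e+14


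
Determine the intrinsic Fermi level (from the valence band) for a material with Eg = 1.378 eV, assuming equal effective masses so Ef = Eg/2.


Step 1: For an intrinsic semiconductor, the Fermi level sits at midgap.
Step 2: Ef = Eg / 2 = 1.378 / 2 = 0.689 eV

0.689


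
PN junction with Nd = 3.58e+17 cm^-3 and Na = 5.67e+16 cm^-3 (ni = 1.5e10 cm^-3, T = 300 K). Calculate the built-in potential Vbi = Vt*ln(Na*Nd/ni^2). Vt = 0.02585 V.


Step 1: Compute Na*Nd/ni^2 = 5.67e+16 * 3.58e+17 / (1.5e10)^2 = 9.0216e+13
Step 2: ln(9.0216e+13) = 32.1332
Step 3: Vbi = 0.02585 * 32.1332 = 0.831 V

0.831


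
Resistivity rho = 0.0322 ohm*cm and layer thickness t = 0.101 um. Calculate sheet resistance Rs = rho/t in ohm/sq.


Step 1: Convert thickness to cm: t = 0.101 um = 1.0100e-05 cm
Step 2: Rs = rho / t = 0.0322 / 1.0100e-05
Step 3: Rs = 3188.1 ohm/sq

3188.1


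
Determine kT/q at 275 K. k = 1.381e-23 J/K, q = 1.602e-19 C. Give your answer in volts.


Step 1: kT = 1.381e-23 * 275 = 3.79775e-21 J
Step 2: Vt = kT/q = 3.79775e-21 / 1.602e-19
Step 3: Vt = 0.02371 V

0.02371


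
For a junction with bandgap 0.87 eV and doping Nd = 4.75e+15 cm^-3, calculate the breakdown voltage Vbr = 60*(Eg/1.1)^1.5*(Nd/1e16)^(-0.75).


Step 1: Eg/1.1 = 0.87/1.1 = 0.790909
Step 2: (Eg/1.1)^1.5 = 0.790909^1.5 = 0.703380
Step 3: (Nd/1e16)^(-0.75) = (0.475)^(-0.75) = 1.747752
Step 4: Vbr = 60 * 0.703380 * 1.747752 = 73.8 V

73.8


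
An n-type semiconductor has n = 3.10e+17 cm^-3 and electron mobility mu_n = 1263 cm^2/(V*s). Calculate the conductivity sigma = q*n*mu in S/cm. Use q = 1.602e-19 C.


Step 1: sigma = q * n * mu
Step 2: sigma = 1.602e-19 * 3.10e+17 * 1263
Step 3: sigma = 6.272e+01 S/cm

6.272e+01


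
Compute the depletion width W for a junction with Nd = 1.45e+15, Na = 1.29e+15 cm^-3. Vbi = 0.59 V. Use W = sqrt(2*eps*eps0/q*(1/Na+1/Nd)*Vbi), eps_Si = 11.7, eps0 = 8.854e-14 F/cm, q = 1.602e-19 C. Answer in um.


Step 1: 1/Na + 1/Nd = 1/1.29e+15 + 1/1.45e+15 = 1.46485e-15
Step 2: 2*eps*eps0/q = 2*11.7*8.854e-14/1.602e-19 = 1.293281e+07
Step 3: W^2 = 1.293281e+07 * 1.46485e-15 * 0.59 = 1.11773e-08
Step 4: W = sqrt(1.11773e-08) = 1.057e-04 cm = 1.057 um

1.057


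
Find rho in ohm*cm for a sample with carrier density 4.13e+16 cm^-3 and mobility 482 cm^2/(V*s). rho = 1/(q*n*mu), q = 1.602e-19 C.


Step 1: sigma = q * n * mu = 1.602e-19 * 4.13e+16 * 482 = 3.18904e+00 S/cm
Step 2: rho = 1 / sigma = 1 / 3.18904e+00 = 0.3136 ohm*cm

0.3136


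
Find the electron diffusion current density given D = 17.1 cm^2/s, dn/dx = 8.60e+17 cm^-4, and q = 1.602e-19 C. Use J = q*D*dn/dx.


Step 1: J = q * D * (dn/dx)
Step 2: J = 1.602e-19 * 17.1 * 8.60e+17
Step 3: J = 2.36e+00 A/cm^2

2.36e+00


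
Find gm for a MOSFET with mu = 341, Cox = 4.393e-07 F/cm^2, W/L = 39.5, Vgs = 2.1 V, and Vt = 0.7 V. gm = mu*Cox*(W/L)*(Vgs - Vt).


Step 1: Vov = Vgs - Vt = 2.1 - 0.7 = 1.4 V
Step 2: gm = mu * Cox * (W/L) * Vov
Step 3: gm = 341 * 4.393e-07 * 39.5 * 1.4 = 8.28e-03 S

8.28e-03


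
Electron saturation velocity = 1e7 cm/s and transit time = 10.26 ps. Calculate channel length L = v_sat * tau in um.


Step 1: tau in seconds = 10.26 ps * 1e-12 = 1.0260e-11 s
Step 2: L = v_sat * tau = 1e7 * 1.0260e-11 = 1.0260e-04 cm
Step 3: L in um = 1.0260e-04 * 1e4 = 1.026 um

1.026


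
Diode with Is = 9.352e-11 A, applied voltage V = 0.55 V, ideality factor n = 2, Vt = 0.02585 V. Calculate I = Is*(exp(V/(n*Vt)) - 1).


Step 1: V/(n*Vt) = 0.55/(2*0.02585) = 10.6383
Step 2: exp(10.6383) = 4.1702e+04
Step 3: I = 9.352e-11 * (4.1702e+04 - 1) = 3.90e-06 A

3.90e-06


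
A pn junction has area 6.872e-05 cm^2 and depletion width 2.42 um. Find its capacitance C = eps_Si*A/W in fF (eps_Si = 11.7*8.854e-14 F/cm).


Step 1: eps_Si = 11.7 * 8.854e-14 = 1.035918e-12 F/cm
Step 2: W in cm = 2.42 * 1e-4 = 2.42e-04 cm
Step 3: C = 1.035918e-12 * 6.872e-05 / 2.42e-04 = 2.941665e-13 F
Step 4: C = 294.17 fF

294.17


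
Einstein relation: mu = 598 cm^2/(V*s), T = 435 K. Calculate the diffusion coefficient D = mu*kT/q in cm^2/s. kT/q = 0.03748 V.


Step 1: D = mu * (kT/q)
Step 2: D = 598 * 0.03748
Step 3: D = 22.41 cm^2/s

22.41


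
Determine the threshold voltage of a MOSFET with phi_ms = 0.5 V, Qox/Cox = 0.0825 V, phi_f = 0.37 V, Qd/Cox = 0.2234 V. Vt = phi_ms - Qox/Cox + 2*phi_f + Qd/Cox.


Step 1: Vt = phi_ms - Qox/Cox + 2*phi_f + Qd/Cox
Step 2: Vt = 0.5 - 0.0825 + 2*0.37 + 0.2234
Step 3: Vt = 0.5 - 0.0825 + 0.74 + 0.2234
Step 4: Vt = 1.3809 V

1.3809


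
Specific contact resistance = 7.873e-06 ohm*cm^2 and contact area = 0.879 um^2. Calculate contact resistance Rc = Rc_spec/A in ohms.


Step 1: Convert area to cm^2: 0.879 um^2 = 8.7900e-09 cm^2
Step 2: Rc = Rc_spec / A = 7.873e-06 / 8.7900e-09
Step 3: Rc = 8.96e+02 ohms

8.96e+02


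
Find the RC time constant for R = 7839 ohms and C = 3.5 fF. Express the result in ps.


Step 1: tau = R * C
Step 2: tau = 7839 * 3.5 fF = 7839 * 3.5e-15 F
Step 3: tau = 2.74365e-11 s = 27.4365 ps

27.4365


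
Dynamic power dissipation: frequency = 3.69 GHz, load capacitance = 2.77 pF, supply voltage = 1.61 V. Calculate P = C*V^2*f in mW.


Step 1: V^2 = 1.61^2 = 2.5921 V^2
Step 2: P = C*V^2*f = 2.77e-12 F * 2.5921 * 3.69e9 Hz
Step 3: P = 2.649463173e-02 W
Step 4: P = 26.495 mW

26.495


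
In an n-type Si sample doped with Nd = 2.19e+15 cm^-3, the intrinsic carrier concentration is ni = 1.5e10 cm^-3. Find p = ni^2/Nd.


Step 1: Since Nd >> ni, n ≈ Nd = 2.19e+15 cm^-3
Step 2: p = ni^2 / n = (1.5e10)^2 / 2.19e+15
Step 3: p = 2.25e20 / 2.19e+15 = 1.03e+05 cm^-3

1.03e+05


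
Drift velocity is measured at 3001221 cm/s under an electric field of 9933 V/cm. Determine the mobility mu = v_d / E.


Step 1: mu = v_d / E
Step 2: mu = 3001221 / 9933
Step 3: mu = 302.15 cm^2/(V*s)

302.15


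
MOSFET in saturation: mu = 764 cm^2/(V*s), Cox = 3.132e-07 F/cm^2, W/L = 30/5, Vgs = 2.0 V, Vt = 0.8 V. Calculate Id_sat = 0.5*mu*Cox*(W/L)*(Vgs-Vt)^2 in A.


Step 1: Overdrive voltage Vov = Vgs - Vt = 2.0 - 0.8 = 1.2 V
Step 2: W/L = 30/5 = 6
Step 3: Id = 0.5 * 764 * 3.132e-07 * 6 * 1.2^2
Step 4: Id = 1.03e-03 A

1.03e-03


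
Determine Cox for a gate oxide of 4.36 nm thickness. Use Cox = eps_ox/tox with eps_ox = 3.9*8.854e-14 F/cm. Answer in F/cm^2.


Step 1: eps_ox = 3.9 * 8.854e-14 = 3.45306e-13 F/cm
Step 2: tox in cm = 4.36 nm * 1e-7 = 4.3600e-07 cm
Step 3: Cox = 3.45306e-13 / 4.3600e-07 = 7.92e-07 F/cm^2

7.92e-07


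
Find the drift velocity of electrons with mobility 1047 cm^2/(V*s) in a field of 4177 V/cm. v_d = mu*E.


Step 1: v_d = mu * E
Step 2: v_d = 1047 * 4177 = 4373319
Step 3: v_d = 4.37e+06 cm/s

4.37e+06


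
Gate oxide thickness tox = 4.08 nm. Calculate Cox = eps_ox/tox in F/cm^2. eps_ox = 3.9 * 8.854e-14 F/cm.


Step 1: eps_ox = 3.9 * 8.854e-14 = 3.45306e-13 F/cm
Step 2: tox in cm = 4.08 nm * 1e-7 = 4.0800e-07 cm
Step 3: Cox = 3.45306e-13 / 4.0800e-07 = 8.46e-07 F/cm^2

8.46e-07


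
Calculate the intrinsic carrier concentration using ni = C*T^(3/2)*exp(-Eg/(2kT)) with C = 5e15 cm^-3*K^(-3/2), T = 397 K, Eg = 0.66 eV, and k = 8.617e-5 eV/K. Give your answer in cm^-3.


Step 1: Compute kT = 8.617e-5 * 397 = 0.03420949 eV
Step 2: Exponent = -Eg/(2kT) = -0.66/(2*0.03420949) = -9.64645
Step 3: T^(3/2) = 397^1.5 = 7910.17
Step 4: ni = 5e15 * 7910.17 * exp(-9.64645) = 2.56e+15 cm^-3

2.56e+15


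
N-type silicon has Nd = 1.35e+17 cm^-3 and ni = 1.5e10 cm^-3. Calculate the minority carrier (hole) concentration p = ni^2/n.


Step 1: Since Nd >> ni, n ≈ Nd = 1.35e+17 cm^-3
Step 2: p = ni^2 / n = (1.5e10)^2 / 1.35e+17
Step 3: p = 2.25e20 / 1.35e+17 = 1.67e+03 cm^-3

1.67e+03


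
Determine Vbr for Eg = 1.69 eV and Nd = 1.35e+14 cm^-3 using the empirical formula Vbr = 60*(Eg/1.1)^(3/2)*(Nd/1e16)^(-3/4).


Step 1: Eg/1.1 = 1.69/1.1 = 1.536364
Step 2: (Eg/1.1)^1.5 = 1.536364^1.5 = 1.904326
Step 3: (Nd/1e16)^(-0.75) = (0.0135)^(-0.75) = 25.249319
Step 4: Vbr = 60 * 1.904326 * 25.249319 = 2885.0 V

2885.0


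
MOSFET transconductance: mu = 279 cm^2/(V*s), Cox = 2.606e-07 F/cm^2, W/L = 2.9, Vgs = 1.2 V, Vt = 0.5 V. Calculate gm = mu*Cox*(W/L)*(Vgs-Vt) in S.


Step 1: Vov = Vgs - Vt = 1.2 - 0.5 = 0.7 V
Step 2: gm = mu * Cox * (W/L) * Vov
Step 3: gm = 279 * 2.606e-07 * 2.9 * 0.7 = 1.48e-04 S

1.48e-04


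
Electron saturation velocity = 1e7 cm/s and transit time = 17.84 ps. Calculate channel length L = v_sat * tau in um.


Step 1: tau in seconds = 17.84 ps * 1e-12 = 1.7840e-11 s
Step 2: L = v_sat * tau = 1e7 * 1.7840e-11 = 1.7840e-04 cm
Step 3: L in um = 1.7840e-04 * 1e4 = 1.784 um

1.784


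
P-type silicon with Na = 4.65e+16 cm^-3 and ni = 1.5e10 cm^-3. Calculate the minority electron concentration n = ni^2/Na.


Step 1: Majority hole concentration p ≈ Na = 4.65e+16 cm^-3
Step 2: n = ni^2 / Na = (1.5e10)^2 / 4.65e+16
Step 3: n = 4.84e+03 cm^-3

4.84e+03


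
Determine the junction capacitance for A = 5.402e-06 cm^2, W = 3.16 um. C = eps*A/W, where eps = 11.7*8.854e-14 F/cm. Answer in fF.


Step 1: eps_Si = 11.7 * 8.854e-14 = 1.035918e-12 F/cm
Step 2: W in cm = 3.16 * 1e-4 = 3.16e-04 cm
Step 3: C = 1.035918e-12 * 5.402e-06 / 3.16e-04 = 1.770895e-14 F
Step 4: C = 17.71 fF

17.71


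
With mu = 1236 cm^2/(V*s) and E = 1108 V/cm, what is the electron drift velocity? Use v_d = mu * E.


Step 1: v_d = mu * E
Step 2: v_d = 1236 * 1108 = 1369488
Step 3: v_d = 1.37e+06 cm/s

1.37e+06


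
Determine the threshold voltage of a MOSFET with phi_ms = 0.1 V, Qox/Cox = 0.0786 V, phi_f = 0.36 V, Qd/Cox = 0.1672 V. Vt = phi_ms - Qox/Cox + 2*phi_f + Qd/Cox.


Step 1: Vt = phi_ms - Qox/Cox + 2*phi_f + Qd/Cox
Step 2: Vt = 0.1 - 0.0786 + 2*0.36 + 0.1672
Step 3: Vt = 0.1 - 0.0786 + 0.72 + 0.1672
Step 4: Vt = 0.9086 V

0.9086


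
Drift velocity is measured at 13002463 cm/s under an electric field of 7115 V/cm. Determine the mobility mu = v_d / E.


Step 1: mu = v_d / E
Step 2: mu = 13002463 / 7115
Step 3: mu = 1827.47 cm^2/(V*s)

1827.47


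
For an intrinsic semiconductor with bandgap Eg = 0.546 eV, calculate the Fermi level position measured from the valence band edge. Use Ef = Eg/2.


Step 1: For an intrinsic semiconductor, the Fermi level sits at midgap.
Step 2: Ef = Eg / 2 = 0.546 / 2 = 0.273 eV

0.273


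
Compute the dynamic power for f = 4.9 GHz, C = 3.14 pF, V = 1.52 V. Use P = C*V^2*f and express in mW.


Step 1: V^2 = 1.52^2 = 2.3104 V^2
Step 2: P = C*V^2*f = 3.14e-12 F * 2.3104 * 4.9e9 Hz
Step 3: P = 3.55478144e-02 W
Step 4: P = 35.548 mW

35.548


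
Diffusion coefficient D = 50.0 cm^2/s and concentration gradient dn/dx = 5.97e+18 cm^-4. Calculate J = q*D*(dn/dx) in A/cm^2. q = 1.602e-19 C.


Step 1: J = q * D * (dn/dx)
Step 2: J = 1.602e-19 * 50.0 * 5.97e+18
Step 3: J = 4.78e+01 A/cm^2

4.78e+01


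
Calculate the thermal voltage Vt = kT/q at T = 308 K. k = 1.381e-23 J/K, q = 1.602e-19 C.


Step 1: kT = 1.381e-23 * 308 = 4.25348e-21 J
Step 2: Vt = kT/q = 4.25348e-21 / 1.602e-19
Step 3: Vt = 0.02655 V

0.02655


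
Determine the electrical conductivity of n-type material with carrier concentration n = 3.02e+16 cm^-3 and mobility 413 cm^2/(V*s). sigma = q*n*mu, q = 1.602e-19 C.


Step 1: sigma = q * n * mu
Step 2: sigma = 1.602e-19 * 3.02e+16 * 413
Step 3: sigma = 1.998e+00 S/cm

1.998e+00


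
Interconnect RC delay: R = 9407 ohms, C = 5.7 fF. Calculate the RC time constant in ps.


Step 1: tau = R * C
Step 2: tau = 9407 * 5.7 fF = 9407 * 5.7e-15 F
Step 3: tau = 5.36199e-11 s = 53.6199 ps

53.6199


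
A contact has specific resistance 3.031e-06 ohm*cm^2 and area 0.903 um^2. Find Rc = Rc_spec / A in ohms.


Step 1: Convert area to cm^2: 0.903 um^2 = 9.0300e-09 cm^2
Step 2: Rc = Rc_spec / A = 3.031e-06 / 9.0300e-09
Step 3: Rc = 3.36e+02 ohms

3.36e+02


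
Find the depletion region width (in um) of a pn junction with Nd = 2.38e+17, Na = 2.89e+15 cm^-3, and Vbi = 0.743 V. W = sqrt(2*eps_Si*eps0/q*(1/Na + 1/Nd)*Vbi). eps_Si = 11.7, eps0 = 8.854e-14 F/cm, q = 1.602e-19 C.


Step 1: 1/Na + 1/Nd = 1/2.89e+15 + 1/2.38e+17 = 3.50222e-16
Step 2: 2*eps*eps0/q = 2*11.7*8.854e-14/1.602e-19 = 1.293281e+07
Step 3: W^2 = 1.293281e+07 * 3.50222e-16 * 0.743 = 3.36531e-09
Step 4: W = sqrt(3.36531e-09) = 5.801e-05 cm = 0.5801 um

0.5801


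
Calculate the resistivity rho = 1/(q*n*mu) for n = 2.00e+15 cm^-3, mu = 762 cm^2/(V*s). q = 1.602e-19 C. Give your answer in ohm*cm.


Step 1: sigma = q * n * mu = 1.602e-19 * 2.00e+15 * 762 = 2.44145e-01 S/cm
Step 2: rho = 1 / sigma = 1 / 2.44145e-01 = 4.096 ohm*cm

4.096


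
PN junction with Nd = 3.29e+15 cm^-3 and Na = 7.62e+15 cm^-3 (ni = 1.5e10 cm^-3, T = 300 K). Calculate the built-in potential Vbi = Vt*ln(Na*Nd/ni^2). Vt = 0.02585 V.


Step 1: Compute Na*Nd/ni^2 = 7.62e+15 * 3.29e+15 / (1.5e10)^2 = 1.1142e+11
Step 2: ln(1.1142e+11) = 25.4366
Step 3: Vbi = 0.02585 * 25.4366 = 0.658 V

0.658


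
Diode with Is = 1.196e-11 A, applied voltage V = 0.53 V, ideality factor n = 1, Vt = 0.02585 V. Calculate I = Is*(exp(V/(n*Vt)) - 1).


Step 1: V/(n*Vt) = 0.53/(1*0.02585) = 20.5029
Step 2: exp(20.5029) = 8.0223e+08
Step 3: I = 1.196e-11 * (8.0223e+08 - 1) = 9.59e-03 A

9.59e-03


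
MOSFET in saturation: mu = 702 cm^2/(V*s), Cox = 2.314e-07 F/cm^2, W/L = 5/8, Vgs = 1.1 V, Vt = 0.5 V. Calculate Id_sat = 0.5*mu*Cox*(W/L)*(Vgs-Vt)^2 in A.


Step 1: Overdrive voltage Vov = Vgs - Vt = 1.1 - 0.5 = 0.6 V
Step 2: W/L = 5/8 = 0.625
Step 3: Id = 0.5 * 702 * 2.314e-07 * 0.625 * 0.6^2
Step 4: Id = 1.83e-05 A

1.83e-05


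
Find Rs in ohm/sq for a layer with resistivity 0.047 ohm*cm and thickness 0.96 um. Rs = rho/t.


Step 1: Convert thickness to cm: t = 0.96 um = 9.6000e-05 cm
Step 2: Rs = rho / t = 0.047 / 9.6000e-05
Step 3: Rs = 489.6 ohm/sq

489.6


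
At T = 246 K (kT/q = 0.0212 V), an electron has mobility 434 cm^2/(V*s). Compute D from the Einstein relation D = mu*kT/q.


Step 1: D = mu * (kT/q)
Step 2: D = 434 * 0.0212
Step 3: D = 9.2 cm^2/s

9.2


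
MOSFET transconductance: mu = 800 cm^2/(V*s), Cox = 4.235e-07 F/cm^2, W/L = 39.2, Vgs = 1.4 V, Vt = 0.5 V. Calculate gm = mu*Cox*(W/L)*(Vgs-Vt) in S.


Step 1: Vov = Vgs - Vt = 1.4 - 0.5 = 0.9 V
Step 2: gm = mu * Cox * (W/L) * Vov
Step 3: gm = 800 * 4.235e-07 * 39.2 * 0.9 = 1.20e-02 S

1.20e-02


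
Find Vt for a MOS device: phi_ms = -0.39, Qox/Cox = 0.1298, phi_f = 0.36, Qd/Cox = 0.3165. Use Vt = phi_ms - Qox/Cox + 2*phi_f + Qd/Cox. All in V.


Step 1: Vt = phi_ms - Qox/Cox + 2*phi_f + Qd/Cox
Step 2: Vt = -0.39 - 0.1298 + 2*0.36 + 0.3165
Step 3: Vt = -0.39 - 0.1298 + 0.72 + 0.3165
Step 4: Vt = 0.5167 V

0.5167


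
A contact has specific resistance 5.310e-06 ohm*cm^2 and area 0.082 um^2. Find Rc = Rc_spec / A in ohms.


Step 1: Convert area to cm^2: 0.082 um^2 = 8.2000e-10 cm^2
Step 2: Rc = Rc_spec / A = 5.310e-06 / 8.2000e-10
Step 3: Rc = 6.48e+03 ohms

6.48e+03


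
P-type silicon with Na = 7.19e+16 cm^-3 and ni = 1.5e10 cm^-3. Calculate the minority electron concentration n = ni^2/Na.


Step 1: Majority hole concentration p ≈ Na = 7.19e+16 cm^-3
Step 2: n = ni^2 / Na = (1.5e10)^2 / 7.19e+16
Step 3: n = 3.13e+03 cm^-3

3.13e+03


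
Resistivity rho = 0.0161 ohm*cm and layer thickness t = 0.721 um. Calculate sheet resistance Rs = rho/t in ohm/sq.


Step 1: Convert thickness to cm: t = 0.721 um = 7.2100e-05 cm
Step 2: Rs = rho / t = 0.0161 / 7.2100e-05
Step 3: Rs = 223.3 ohm/sq

223.3


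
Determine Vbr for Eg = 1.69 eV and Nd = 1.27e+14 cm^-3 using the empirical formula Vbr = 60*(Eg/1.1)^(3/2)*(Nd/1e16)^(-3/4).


Step 1: Eg/1.1 = 1.69/1.1 = 1.536364
Step 2: (Eg/1.1)^1.5 = 1.536364^1.5 = 1.904326
Step 3: (Nd/1e16)^(-0.75) = (0.0127)^(-0.75) = 26.433046
Step 4: Vbr = 60 * 1.904326 * 26.433046 = 3020.2 V

3020.2


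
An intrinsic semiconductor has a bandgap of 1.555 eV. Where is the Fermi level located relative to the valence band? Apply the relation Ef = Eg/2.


Step 1: For an intrinsic semiconductor, the Fermi level sits at midgap.
Step 2: Ef = Eg / 2 = 1.555 / 2 = 0.7775 eV

0.7775


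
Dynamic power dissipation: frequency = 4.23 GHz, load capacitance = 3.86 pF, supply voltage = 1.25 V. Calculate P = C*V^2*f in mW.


Step 1: V^2 = 1.25^2 = 1.5625 V^2
Step 2: P = C*V^2*f = 3.86e-12 F * 1.5625 * 4.23e9 Hz
Step 3: P = 2.55121875e-02 W
Step 4: P = 25.512 mW

25.512


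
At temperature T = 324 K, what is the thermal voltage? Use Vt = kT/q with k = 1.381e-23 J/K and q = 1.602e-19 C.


Step 1: kT = 1.381e-23 * 324 = 4.47444e-21 J
Step 2: Vt = kT/q = 4.47444e-21 / 1.602e-19
Step 3: Vt = 0.02793 V

0.02793


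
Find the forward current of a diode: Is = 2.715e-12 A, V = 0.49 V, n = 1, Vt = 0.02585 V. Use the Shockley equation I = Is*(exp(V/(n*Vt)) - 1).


Step 1: V/(n*Vt) = 0.49/(1*0.02585) = 18.9555
Step 2: exp(18.9555) = 1.7071e+08
Step 3: I = 2.715e-12 * (1.7071e+08 - 1) = 4.63e-04 A

4.63e-04


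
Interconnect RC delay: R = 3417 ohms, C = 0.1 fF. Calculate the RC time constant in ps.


Step 1: tau = R * C
Step 2: tau = 3417 * 0.1 fF = 3417 * 1.0e-16 F
Step 3: tau = 3.417e-13 s = 0.3417 ps

0.3417


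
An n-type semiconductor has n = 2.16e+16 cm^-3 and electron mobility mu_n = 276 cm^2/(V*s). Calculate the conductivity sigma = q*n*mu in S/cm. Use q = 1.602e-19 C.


Step 1: sigma = q * n * mu
Step 2: sigma = 1.602e-19 * 2.16e+16 * 276
Step 3: sigma = 9.550e-01 S/cm

9.550e-01


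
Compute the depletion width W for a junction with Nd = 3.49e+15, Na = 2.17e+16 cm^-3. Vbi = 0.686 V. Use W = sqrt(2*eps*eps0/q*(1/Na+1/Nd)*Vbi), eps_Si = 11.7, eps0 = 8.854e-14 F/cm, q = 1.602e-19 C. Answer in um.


Step 1: 1/Na + 1/Nd = 1/2.17e+16 + 1/3.49e+15 = 3.32616e-16
Step 2: 2*eps*eps0/q = 2*11.7*8.854e-14/1.602e-19 = 1.293281e+07
Step 3: W^2 = 1.293281e+07 * 3.32616e-16 * 0.686 = 2.95094e-09
Step 4: W = sqrt(2.95094e-09) = 5.432e-05 cm = 0.5432 um

0.5432


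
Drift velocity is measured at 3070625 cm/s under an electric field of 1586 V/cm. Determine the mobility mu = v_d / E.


Step 1: mu = v_d / E
Step 2: mu = 3070625 / 1586
Step 3: mu = 1936.08 cm^2/(V*s)

1936.08


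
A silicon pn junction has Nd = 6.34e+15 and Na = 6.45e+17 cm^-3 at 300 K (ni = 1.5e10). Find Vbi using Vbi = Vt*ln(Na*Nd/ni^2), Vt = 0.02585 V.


Step 1: Compute Na*Nd/ni^2 = 6.45e+17 * 6.34e+15 / (1.5e10)^2 = 1.8175e+13
Step 2: ln(1.8175e+13) = 30.5311
Step 3: Vbi = 0.02585 * 30.5311 = 0.789 V

0.789


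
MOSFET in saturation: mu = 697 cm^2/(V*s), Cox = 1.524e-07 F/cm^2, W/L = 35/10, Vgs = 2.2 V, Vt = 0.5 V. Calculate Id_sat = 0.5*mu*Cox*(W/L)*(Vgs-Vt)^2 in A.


Step 1: Overdrive voltage Vov = Vgs - Vt = 2.2 - 0.5 = 1.7 V
Step 2: W/L = 35/10 = 3.5
Step 3: Id = 0.5 * 697 * 1.524e-07 * 3.5 * 1.7^2
Step 4: Id = 5.37e-04 A

5.37e-04


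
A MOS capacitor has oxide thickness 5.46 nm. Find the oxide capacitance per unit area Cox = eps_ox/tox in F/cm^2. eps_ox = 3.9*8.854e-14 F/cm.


Step 1: eps_ox = 3.9 * 8.854e-14 = 3.45306e-13 F/cm
Step 2: tox in cm = 5.46 nm * 1e-7 = 5.4600e-07 cm
Step 3: Cox = 3.45306e-13 / 5.4600e-07 = 6.32e-07 F/cm^2

6.32e-07


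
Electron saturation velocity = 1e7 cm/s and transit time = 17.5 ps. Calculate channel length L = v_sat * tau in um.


Step 1: tau in seconds = 17.5 ps * 1e-12 = 1.7500e-11 s
Step 2: L = v_sat * tau = 1e7 * 1.7500e-11 = 1.7500e-04 cm
Step 3: L in um = 1.7500e-04 * 1e4 = 1.75 um

1.75


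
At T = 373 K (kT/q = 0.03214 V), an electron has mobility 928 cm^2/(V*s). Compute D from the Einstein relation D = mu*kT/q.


Step 1: D = mu * (kT/q)
Step 2: D = 928 * 0.03214
Step 3: D = 29.83 cm^2/s

29.83


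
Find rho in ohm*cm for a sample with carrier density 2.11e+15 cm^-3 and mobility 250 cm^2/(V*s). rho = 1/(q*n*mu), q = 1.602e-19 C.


Step 1: sigma = q * n * mu = 1.602e-19 * 2.11e+15 * 250 = 8.45055e-02 S/cm
Step 2: rho = 1 / sigma = 1 / 8.45055e-02 = 11.83 ohm*cm

11.83


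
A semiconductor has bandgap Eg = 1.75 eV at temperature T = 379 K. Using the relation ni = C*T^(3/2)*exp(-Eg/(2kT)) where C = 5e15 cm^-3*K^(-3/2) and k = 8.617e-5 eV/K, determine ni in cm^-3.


Step 1: Compute kT = 8.617e-5 * 379 = 0.03265843 eV
Step 2: Exponent = -Eg/(2kT) = -1.75/(2*0.03265843) = -26.79247
Step 3: T^(3/2) = 379^1.5 = 7378.34
Step 4: ni = 5e15 * 7378.34 * exp(-26.79247) = 8.53e+07 cm^-3

8.53e+07
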